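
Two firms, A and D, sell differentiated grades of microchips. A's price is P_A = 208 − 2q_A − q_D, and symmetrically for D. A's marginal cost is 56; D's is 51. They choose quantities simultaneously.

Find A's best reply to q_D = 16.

34

Firm A's profit: π = q_A(208 − 2q_A − q_D) − 56q_A.
∂π/∂q_A = 152 − 4q_A − q_D = 0 ⇒ q_A = 38 − 0.25q_D.
At q_D = 16: q_A = 38 − 0.25·16 = 34.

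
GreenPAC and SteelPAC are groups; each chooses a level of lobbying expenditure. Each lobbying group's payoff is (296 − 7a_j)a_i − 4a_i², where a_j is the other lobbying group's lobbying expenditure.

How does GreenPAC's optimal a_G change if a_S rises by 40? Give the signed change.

-35

GreenPAC's payoff is (296 − 7a_S)a_G − 4a_G².
∂π/∂a_G = 296 − 7a_S − 8a_G = 0, so a_G = 37 − 0.875a_S.
The reaction-function slope is −0.875, so a 40-unit rise in a_S moves a_G by −0.875 × 40 = −35. GreenPAC's best response falls — the actions are strategic substitutes.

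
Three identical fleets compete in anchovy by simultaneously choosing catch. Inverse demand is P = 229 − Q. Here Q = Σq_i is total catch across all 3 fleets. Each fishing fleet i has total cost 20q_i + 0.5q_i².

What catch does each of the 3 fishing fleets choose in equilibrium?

41.8

A representative fishing fleet's profit is π_i = q_i(229 − Q) − 20q_i − 0.5q_i², with Q = q_i + Σ_{j≠i} q_j.
First-order condition: 209 − 3q_i − Σ_{j≠i} q_j = 0.
In a symmetric equilibrium every fishing fleet chooses the same q, so Σ_{j≠i} q_j = 2q. The condition becomes 209 − 5q = 0, giving q = 209/5 = 41.8.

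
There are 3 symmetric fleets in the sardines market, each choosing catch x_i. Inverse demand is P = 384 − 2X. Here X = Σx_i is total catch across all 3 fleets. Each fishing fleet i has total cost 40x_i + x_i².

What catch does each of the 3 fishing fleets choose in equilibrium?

A representative fishing fleet's profit is π_i = x_i(384 − 2X) − 40x_i − x_i², with X = x_i + Σ_{j≠i} x_j.
First-order condition: 344 − 6x_i − 2Σ_{j≠i} x_j = 0.
Imposing symmetry (x_j = x for all j) turns Σ_{j≠i} x_j into 2x, so 344 = 10x and x = 34.4.

34.4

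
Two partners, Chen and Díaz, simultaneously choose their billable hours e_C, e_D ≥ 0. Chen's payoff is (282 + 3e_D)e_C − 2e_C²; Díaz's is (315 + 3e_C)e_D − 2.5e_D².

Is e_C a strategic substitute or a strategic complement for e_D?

Expanding Chen's payoff: 282e_C + 3e_De_C − 2e_C².
∂π/∂e_C = 282 + 3e_D − 4e_C = 0, so e_C = 70.5 + 0.75e_D.
The best-response slope de_C/de_D = 0.75 > 0: the reaction function is upward-sloping, so the choices are strategic complements.

strategic complements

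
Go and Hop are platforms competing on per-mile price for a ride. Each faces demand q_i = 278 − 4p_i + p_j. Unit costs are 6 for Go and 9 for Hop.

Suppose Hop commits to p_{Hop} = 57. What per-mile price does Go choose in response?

Go's profit: π = (p_{Go} − 6)(278 − 4p_{Go} + p_{Hop}).
∂π/∂p_{Go} = 302 − 8p_{Go} + p_{Hop} = 0 ⇒ p_{Go} = 37.75 + 0.125p_{Hop}.
At p_{Hop} = 57: p_{Go} = 37.75 + 0.125·57 = 44.875.

44.875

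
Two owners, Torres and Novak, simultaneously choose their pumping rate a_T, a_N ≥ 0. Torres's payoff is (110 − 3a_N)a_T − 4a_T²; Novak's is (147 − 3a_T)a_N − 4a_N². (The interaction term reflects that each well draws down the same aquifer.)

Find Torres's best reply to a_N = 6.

Expanding Torres's payoff: 110a_T − 3a_Na_T − 4a_T².
∂π/∂a_T = 110 − 3a_N − 8a_T = 0, so a_T = 13.75 − 0.375a_N.
At a_N = 6: a_T = 13.75 − 0.375·6 = 11.5.

11.5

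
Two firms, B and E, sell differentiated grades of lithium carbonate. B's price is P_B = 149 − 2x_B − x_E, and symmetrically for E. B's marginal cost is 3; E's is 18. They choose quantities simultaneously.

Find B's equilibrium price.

Firm B's profit: π = x_B(149 − 2x_B − x_E) − 3x_B.
∂π/∂x_B = 146 − 4x_B − x_E = 0 ⇒ x_B = 36.5 − 0.25x_E.
Similarly x_E = 32.75 − 0.25x_B.
Substituting the second reaction function into the first: x_B = 36.5 − 0.25(32.75 − 0.25x_B), which gives 0.9375x_B = 28.3125 ⇒ x_B = 30.2.
Then x_E = 32.75 − 0.25·30.2 = 25.2.
P_B = 149 − 2·30.2 − 25.2 = 63.4.

63.4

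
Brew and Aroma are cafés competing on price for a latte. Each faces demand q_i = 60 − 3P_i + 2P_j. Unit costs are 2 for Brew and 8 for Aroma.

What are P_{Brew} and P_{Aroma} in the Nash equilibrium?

17.625, 19.875

Brew's profit: π = (P_{Brew} − 2)(60 − 3P_{Brew} + 2P_{Aroma}).
∂π/∂P_{Brew} = 66 − 6P_{Brew} + 2P_{Aroma} = 0 ⇒ P_{Brew} = 11 + (1/3)P_{Aroma}.
Similarly P_{Aroma} = 14 + (1/3)P_{Brew}.
Substituting the second reaction function into the first: P_{Brew} = 11 + (1/3)(14 + (1/3)P_{Brew}), which gives (8/9)P_{Brew} = 47/3 ⇒ P_{Brew} = 17.625.
Then P_{Aroma} = 14 + (1/3)·17.625 = 19.875.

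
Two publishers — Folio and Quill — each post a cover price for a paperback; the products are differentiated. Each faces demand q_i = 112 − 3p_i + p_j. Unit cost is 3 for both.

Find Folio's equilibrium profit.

Folio's profit: π = (p_{Folio} − 3)(112 − 3p_{Folio} + p_{Quill}).
∂π/∂p_{Folio} = 121 − 6p_{Folio} + p_{Quill} = 0 ⇒ p_{Folio} = 121/6 + (1/6)p_{Quill}.
Setting p_{Folio} = p_{Quill} in the reaction function: p_{Folio} = 121/6 + (1/6)p_{Folio}, so p_{Folio} = (121/6) / (5/6) = 24.2.
q_{Folio} = 112 − 3·24.2 + 24.2 = 63.6.
Profit = (24.2 − 3)·63.6 = 1348.32.

1348.32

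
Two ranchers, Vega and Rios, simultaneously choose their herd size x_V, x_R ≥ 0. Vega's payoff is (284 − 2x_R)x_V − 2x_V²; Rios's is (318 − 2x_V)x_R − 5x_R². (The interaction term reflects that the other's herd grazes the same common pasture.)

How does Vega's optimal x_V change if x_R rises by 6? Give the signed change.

Expanding Vega's payoff: 284x_V − 2x_Rx_V − 2x_V².
∂π/∂x_V = 284 − 2x_R − 4x_V = 0, so x_V = 71 − 0.5x_R.
The reaction-function slope is −0.5, so a 6-unit rise in x_R moves x_V by −0.5 × 6 = −3. Vega's best response falls — the actions are strategic substitutes.

-3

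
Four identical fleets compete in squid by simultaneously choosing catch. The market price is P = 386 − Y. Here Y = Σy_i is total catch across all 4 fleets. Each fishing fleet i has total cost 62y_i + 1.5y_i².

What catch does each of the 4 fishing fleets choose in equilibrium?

A representative fishing fleet's profit is π_i = y_i(386 − Y) − 62y_i − 1.5y_i², with Y = y_i + Σ_{j≠i} y_j.
First-order condition: 324 − 5y_i − Σ_{j≠i} y_j = 0.
Imposing symmetry (y_j = y for all j) turns Σ_{j≠i} y_j into 3y, so 324 = 8y and y = 40.5.

40.5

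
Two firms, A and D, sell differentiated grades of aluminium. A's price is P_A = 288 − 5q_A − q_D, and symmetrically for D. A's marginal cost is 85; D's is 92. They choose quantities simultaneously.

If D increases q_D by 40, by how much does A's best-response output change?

Firm A's profit: π = q_A(288 − 5q_A − q_D) − 85q_A.
∂π/∂q_A = 203 − 10q_A − q_D = 0 ⇒ q_A = 20.3 − 0.1q_D.
The reaction-function slope is −0.1, so a 40-unit rise in q_D moves q_A by −0.1 × 40 = −4. A's best response falls — the actions are strategic substitutes.

-4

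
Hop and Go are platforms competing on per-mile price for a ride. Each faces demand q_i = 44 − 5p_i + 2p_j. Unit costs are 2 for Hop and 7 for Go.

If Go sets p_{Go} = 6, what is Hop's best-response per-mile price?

Hop's profit: π = (p_{Hop} − 2)(44 − 5p_{Hop} + 2p_{Go}).
∂π/∂p_{Hop} = 54 − 10p_{Hop} + 2p_{Go} = 0 ⇒ p_{Hop} = 5.4 + 0.2p_{Go}.
At p_{Go} = 6: p_{Hop} = 5.4 + 0.2·6 = 6.6.

6.6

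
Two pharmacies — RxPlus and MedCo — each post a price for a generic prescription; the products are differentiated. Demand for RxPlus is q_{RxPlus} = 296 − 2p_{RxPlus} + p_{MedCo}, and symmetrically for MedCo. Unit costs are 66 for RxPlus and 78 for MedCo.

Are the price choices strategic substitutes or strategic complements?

strategic complements

RxPlus's profit: π = (p_{RxPlus} − 66)(296 − 2p_{RxPlus} + p_{MedCo}).
∂π/∂p_{RxPlus} = 428 − 4p_{RxPlus} + p_{MedCo} = 0 ⇒ p_{RxPlus} = 107 + 0.25p_{MedCo}.
The best-response slope dp_{RxPlus}/dp_{MedCo} = 0.25 > 0: the reaction function is upward-sloping, so the choices are strategic complements.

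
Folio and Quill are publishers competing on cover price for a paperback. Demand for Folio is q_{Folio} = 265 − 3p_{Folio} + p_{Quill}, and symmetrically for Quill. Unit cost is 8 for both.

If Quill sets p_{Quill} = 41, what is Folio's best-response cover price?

55

Folio's profit: π = (p_{Folio} − 8)(265 − 3p_{Folio} + p_{Quill}).
∂π/∂p_{Folio} = 289 − 6p_{Folio} + p_{Quill} = 0 ⇒ p_{Folio} = 289/6 + (1/6)p_{Quill}.
At p_{Quill} = 41: p_{Folio} = 289/6 + (1/6)·41 = 55.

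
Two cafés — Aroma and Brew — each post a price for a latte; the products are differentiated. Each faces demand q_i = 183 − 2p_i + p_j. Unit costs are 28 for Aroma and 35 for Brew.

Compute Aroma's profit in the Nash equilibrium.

Aroma's profit: π = (p_{Aroma} − 28)(183 − 2p_{Aroma} + p_{Brew}).
∂π/∂p_{Aroma} = 239 − 4p_{Aroma} + p_{Brew} = 0 ⇒ p_{Aroma} = 59.75 + 0.25p_{Brew}.
Similarly p_{Brew} = 63.25 + 0.25p_{Aroma}.
Solving the two reaction functions simultaneously: (1 − (0.25)(0.25))p_{Aroma} = 59.75 + 0.25·63.25, so 0.9375p_{Aroma} = 75.5625 and p_{Aroma} = 80.6.
Then p_{Brew} = 63.25 + 0.25·80.6 = 83.4.
q_{Aroma} = 183 − 2·80.6 + 83.4 = 105.2.
Profit = (80.6 − 28)·105.2 = 5533.52.

5533.52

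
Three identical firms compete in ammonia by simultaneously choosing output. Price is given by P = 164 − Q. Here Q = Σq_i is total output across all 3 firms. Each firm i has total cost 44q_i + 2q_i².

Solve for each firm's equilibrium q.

A representative firm's profit is π_i = q_i(164 − Q) − 44q_i − 2q_i², with Q = q_i + Σ_{j≠i} q_j.
First-order condition: 120 − 6q_i − Σ_{j≠i} q_j = 0.
With identical firms, set every q_j = q: then 120 − 6q − 2q = 0, i.e. q = 120/8 = 15.

15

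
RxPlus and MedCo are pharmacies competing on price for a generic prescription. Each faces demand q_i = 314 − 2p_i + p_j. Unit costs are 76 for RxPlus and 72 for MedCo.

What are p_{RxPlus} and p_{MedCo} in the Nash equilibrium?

RxPlus's profit: π = (p_{RxPlus} − 76)(314 − 2p_{RxPlus} + p_{MedCo}).
∂π/∂p_{RxPlus} = 466 − 4p_{RxPlus} + p_{MedCo} = 0 ⇒ p_{RxPlus} = 116.5 + 0.25p_{MedCo}.
Similarly p_{MedCo} = 114.5 + 0.25p_{RxPlus}.
Solving the two reaction functions simultaneously: (1 − (0.25)(0.25))p_{RxPlus} = 116.5 + 0.25·114.5, so 0.9375p_{RxPlus} = 145.125 and p_{RxPlus} = 154.8.
Then p_{MedCo} = 114.5 + 0.25·154.8 = 153.2.

154.8, 153.2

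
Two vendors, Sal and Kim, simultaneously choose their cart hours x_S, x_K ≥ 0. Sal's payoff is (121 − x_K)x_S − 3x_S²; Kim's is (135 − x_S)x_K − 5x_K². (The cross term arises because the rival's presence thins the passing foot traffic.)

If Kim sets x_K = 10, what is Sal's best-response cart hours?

Expanding Sal's payoff: 121x_S − x_Kx_S − 3x_S².
∂π/∂x_S = 121 − x_K − 6x_S = 0, so x_S = 121/6 − (1/6)x_K.
At x_K = 10: x_S = 121/6 − (1/6)·10 = 18.5.

18.5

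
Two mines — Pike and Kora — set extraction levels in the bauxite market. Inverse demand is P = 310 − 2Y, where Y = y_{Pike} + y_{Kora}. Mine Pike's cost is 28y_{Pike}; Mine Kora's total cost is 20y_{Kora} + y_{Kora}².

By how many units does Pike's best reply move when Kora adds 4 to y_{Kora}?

Mine Pike's profit: π = y_{Pike}(310 − 2(y_{Pike} + y_{Kora})) − 28y_{Pike}.
∂π/∂y_{Pike} = 282 − 4y_{Pike} − 2y_{Kora} = 0, so y_{Pike} = 70.5 − 0.5y_{Kora}.
The reaction-function slope is −0.5, so a 4-unit rise in y_{Kora} moves y_{Pike} by −0.5 × 4 = −2. Pike's best response falls — the actions are strategic substitutes.

-2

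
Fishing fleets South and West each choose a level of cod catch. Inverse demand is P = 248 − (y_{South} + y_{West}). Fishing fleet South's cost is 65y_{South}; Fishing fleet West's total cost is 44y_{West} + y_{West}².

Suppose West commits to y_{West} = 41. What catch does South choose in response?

71

Fishing fleet South's profit: π = y_{South}(248 − (y_{South} + y_{West})) − 65y_{South}.
∂π/∂y_{South} = 183 − 2y_{South} − y_{West} = 0, so y_{South} = 91.5 − 0.5y_{West}.
At y_{West} = 41: y_{South} = 91.5 − 0.5·41 = 71.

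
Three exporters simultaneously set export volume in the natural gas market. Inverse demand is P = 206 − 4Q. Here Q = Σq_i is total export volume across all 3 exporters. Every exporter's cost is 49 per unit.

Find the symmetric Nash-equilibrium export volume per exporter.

9.8125

A representative exporter's profit is π_i = q_i(206 − 4Q) − 49q_i, with Q = q_i + Σ_{j≠i} q_j.
First-order condition: 157 − 8q_i − 4Σ_{j≠i} q_j = 0.
With identical exporters, set every q_j = q: then 157 − 8q − 8q = 0, i.e. q = 157/16 = 9.8125.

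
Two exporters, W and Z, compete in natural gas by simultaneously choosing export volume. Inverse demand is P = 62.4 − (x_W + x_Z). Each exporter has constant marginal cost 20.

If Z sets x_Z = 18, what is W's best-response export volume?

Exporter W's profit: π = x_W(62.4 − (x_W + x_Z)) − 20x_W.
∂π/∂x_W = 42.4 − 2x_W − x_Z = 0, so x_W = 21.2 − 0.5x_Z.
At x_Z = 18: x_W = 21.2 − 0.5·18 = 12.2.

12.2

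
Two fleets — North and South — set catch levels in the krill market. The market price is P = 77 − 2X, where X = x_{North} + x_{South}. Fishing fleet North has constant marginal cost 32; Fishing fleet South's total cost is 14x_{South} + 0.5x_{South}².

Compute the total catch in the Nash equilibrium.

16.3125

Fishing fleet North's profit: π = x_{North}(77 − 2(x_{North} + x_{South})) − 32x_{North}.
∂π/∂x_{North} = 45 − 4x_{North} − 2x_{South} = 0, so x_{North} = 11.25 − 0.5x_{South}.
For South: ∂π/∂x_{South} = 63 − 5x_{South} − 2x_{North} = 0 ⇒ x_{South} = 12.6 − 0.4x_{North}.
Substituting the second reaction function into the first: x_{North} = 11.25 − 0.5(12.6 − 0.4x_{North}), which gives 0.8x_{North} = 4.95 ⇒ x_{North} = 6.1875.
Then x_{South} = 12.6 − 0.4·6.1875 = 10.125.
Total catch: 6.1875 + 10.125 = 16.3125.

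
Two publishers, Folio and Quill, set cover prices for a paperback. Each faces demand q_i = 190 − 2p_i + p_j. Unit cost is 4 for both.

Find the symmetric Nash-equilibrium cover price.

66

Folio's profit: π = (p_{Folio} − 4)(190 − 2p_{Folio} + p_{Quill}).
∂π/∂p_{Folio} = 198 − 4p_{Folio} + p_{Quill} = 0 ⇒ p_{Folio} = 49.5 + 0.25p_{Quill}.
By symmetry p_{Quill} = p_{Folio}; substituting into the reaction function, 0.75p_{Folio} = 49.5 and p_{Folio} = 66.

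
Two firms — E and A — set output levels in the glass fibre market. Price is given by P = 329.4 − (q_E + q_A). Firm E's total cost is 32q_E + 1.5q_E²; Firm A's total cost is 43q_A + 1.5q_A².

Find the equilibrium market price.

Firm E's profit: π = q_E(329.4 − (q_E + q_A)) − 32q_E − 1.5q_E².
∂π/∂q_E = 297.4 − 5q_E − q_A = 0, so q_E = 59.48 − 0.2q_A.
By the same steps for A: q_A = 57.28 − 0.2q_E.
Solving the two reaction functions simultaneously: (1 − (−0.2)(−0.2))q_E = 59.48 − 0.2·57.28, so 0.96q_E = 48.024 and q_E = 50.025.
Then q_A = 57.28 − 0.2·50.025 = 47.275.
Equilibrium price: P = 329.4 − 97.3 = 232.1.

232.1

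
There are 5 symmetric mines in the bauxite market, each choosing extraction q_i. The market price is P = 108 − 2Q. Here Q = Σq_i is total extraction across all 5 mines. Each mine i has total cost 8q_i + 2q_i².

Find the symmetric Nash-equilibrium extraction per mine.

6.25

A representative mine's profit is π_i = q_i(108 − 2Q) − 8q_i − 2q_i², with Q = q_i + Σ_{j≠i} q_j.
First-order condition: 100 − 8q_i − 2Σ_{j≠i} q_j = 0.
In a symmetric equilibrium every mine chooses the same q, so Σ_{j≠i} q_j = 4q. The condition becomes 100 − 16q = 0, giving q = 100/16 = 6.25.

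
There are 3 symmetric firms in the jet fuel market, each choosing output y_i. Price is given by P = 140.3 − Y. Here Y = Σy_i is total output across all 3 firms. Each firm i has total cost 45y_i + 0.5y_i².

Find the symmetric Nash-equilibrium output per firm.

A representative firm's profit is π_i = y_i(140.3 − Y) − 45y_i − 0.5y_i², with Y = y_i + Σ_{j≠i} y_j.
First-order condition: 95.3 − 3y_i − Σ_{j≠i} y_j = 0.
Imposing symmetry (y_j = y for all j) turns Σ_{j≠i} y_j into 2y, so 95.3 = 5y and y = 19.06.

19.06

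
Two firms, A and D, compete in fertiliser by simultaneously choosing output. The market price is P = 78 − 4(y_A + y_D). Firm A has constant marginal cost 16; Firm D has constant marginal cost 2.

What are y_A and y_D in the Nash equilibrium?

Firm A's profit: π = y_A(78 − 4(y_A + y_D)) − 16y_A.
∂π/∂y_A = 62 − 8y_A − 4y_D = 0, so y_A = 7.75 − 0.5y_D.
By the same steps for D: y_D = 9.5 − 0.5y_A.
Substituting the second reaction function into the first: y_A = 7.75 − 0.5(9.5 − 0.5y_A), which gives 0.75y_A = 3 ⇒ y_A = 4.
Then y_D = 9.5 − 0.5·4 = 7.5.

4, 7.5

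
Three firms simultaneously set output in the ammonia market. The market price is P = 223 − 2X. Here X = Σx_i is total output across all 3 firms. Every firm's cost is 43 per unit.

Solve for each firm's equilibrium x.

22.5

A representative firm's profit is π_i = x_i(223 − 2X) − 43x_i, with X = x_i + Σ_{j≠i} x_j.
First-order condition: 180 − 4x_i − 2Σ_{j≠i} x_j = 0.
In a symmetric equilibrium every firm chooses the same x, so Σ_{j≠i} x_j = 2x. The condition becomes 180 − 8x = 0, giving x = 180/8 = 22.5.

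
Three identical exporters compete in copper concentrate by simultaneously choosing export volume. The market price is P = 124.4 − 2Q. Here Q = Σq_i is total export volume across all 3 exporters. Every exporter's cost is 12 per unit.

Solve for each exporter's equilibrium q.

14.05

A representative exporter's profit is π_i = q_i(124.4 − 2Q) − 12q_i, with Q = q_i + Σ_{j≠i} q_j.
First-order condition: 112.4 − 4q_i − 2Σ_{j≠i} q_j = 0.
In a symmetric equilibrium every exporter chooses the same q, so Σ_{j≠i} q_j = 2q. The condition becomes 112.4 − 8q = 0, giving q = 112.4/8 = 14.05.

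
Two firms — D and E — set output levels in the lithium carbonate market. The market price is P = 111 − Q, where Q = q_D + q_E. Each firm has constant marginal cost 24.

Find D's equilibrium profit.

841

Firm D's profit: π = q_D(111 − (q_D + q_E)) − 24q_D.
∂π/∂q_D = 87 − 2q_D − q_E = 0, so q_D = 43.5 − 0.5q_E.
The game is symmetric, so in equilibrium q_E = q_D: the reaction function gives 1.5q_D = 43.5, hence q_D = 29.
Price P = 111 − 58 = 53.
D's profit: (53 − 24)·29 = 841.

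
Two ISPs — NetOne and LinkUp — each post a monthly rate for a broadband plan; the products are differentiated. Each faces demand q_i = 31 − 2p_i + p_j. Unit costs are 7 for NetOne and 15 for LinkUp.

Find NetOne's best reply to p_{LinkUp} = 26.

17.75

NetOne's profit: π = (p_{NetOne} − 7)(31 − 2p_{NetOne} + p_{LinkUp}).
∂π/∂p_{NetOne} = 45 − 4p_{NetOne} + p_{LinkUp} = 0 ⇒ p_{NetOne} = 11.25 + 0.25p_{LinkUp}.
At p_{LinkUp} = 26: p_{NetOne} = 11.25 + 0.25·26 = 17.75.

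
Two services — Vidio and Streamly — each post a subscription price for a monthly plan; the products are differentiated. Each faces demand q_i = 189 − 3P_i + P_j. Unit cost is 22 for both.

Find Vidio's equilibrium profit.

2523

Vidio's profit: π = (P_{Vidio} − 22)(189 − 3P_{Vidio} + P_{Streamly}).
∂π/∂P_{Vidio} = 255 − 6P_{Vidio} + P_{Streamly} = 0 ⇒ P_{Vidio} = 42.5 + (1/6)P_{Streamly}.
By symmetry P_{Streamly} = P_{Vidio}; substituting into the reaction function, (5/6)P_{Vidio} = 42.5 and P_{Vidio} = 51.
q_{Vidio} = 189 − 3·51 + 51 = 87.
Profit = (51 − 22)·87 = 2523.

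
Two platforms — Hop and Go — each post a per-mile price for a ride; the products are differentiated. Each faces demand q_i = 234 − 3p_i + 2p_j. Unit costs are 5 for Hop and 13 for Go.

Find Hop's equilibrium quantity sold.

Hop's profit: π = (p_{Hop} − 5)(234 − 3p_{Hop} + 2p_{Go}).
∂π/∂p_{Hop} = 249 − 6p_{Hop} + 2p_{Go} = 0 ⇒ p_{Hop} = 41.5 + (1/3)p_{Go}.
Similarly p_{Go} = 45.5 + (1/3)p_{Hop}.
Solving the two reaction functions simultaneously: (1 − (1/3)(1/3))p_{Hop} = 41.5 + (1/3)·45.5, so (8/9)p_{Hop} = 170/3 and p_{Hop} = 63.75.
Then p_{Go} = 45.5 + (1/3)·63.75 = 66.75.
q_{Hop} = 234 − 3·63.75 + 2·66.75 = 176.25.

176.25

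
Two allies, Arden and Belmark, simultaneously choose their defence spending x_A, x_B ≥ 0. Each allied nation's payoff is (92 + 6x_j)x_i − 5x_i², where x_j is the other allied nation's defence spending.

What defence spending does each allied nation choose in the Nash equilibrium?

23

Arden's payoff is (92 + 6x_B)x_A − 5x_A².
∂π/∂x_A = 92 + 6x_B − 10x_A = 0, so x_A = 9.2 + 0.6x_B.
The game is symmetric, so in equilibrium x_B = x_A: the reaction function gives 0.4x_A = 9.2, hence x_A = 23.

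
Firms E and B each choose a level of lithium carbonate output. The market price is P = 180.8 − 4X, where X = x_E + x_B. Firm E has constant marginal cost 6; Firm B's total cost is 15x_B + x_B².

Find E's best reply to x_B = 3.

20.35

Firm E's profit: π = x_E(180.8 − 4(x_E + x_B)) − 6x_E.
∂π/∂x_E = 174.8 − 8x_E − 4x_B = 0, so x_E = 21.85 − 0.5x_B.
At x_B = 3: x_E = 21.85 − 0.5·3 = 20.35.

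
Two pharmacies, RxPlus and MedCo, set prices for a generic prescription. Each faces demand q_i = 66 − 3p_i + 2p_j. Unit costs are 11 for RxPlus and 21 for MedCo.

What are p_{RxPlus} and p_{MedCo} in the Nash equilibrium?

RxPlus's profit: π = (p_{RxPlus} − 11)(66 − 3p_{RxPlus} + 2p_{MedCo}).
∂π/∂p_{RxPlus} = 99 − 6p_{RxPlus} + 2p_{MedCo} = 0 ⇒ p_{RxPlus} = 16.5 + (1/3)p_{MedCo}.
Similarly p_{MedCo} = 21.5 + (1/3)p_{RxPlus}.
Solving the two reaction functions simultaneously: (1 − (1/3)(1/3))p_{RxPlus} = 16.5 + (1/3)·21.5, so (8/9)p_{RxPlus} = 71/3 and p_{RxPlus} = 26.625.
Then p_{MedCo} = 21.5 + (1/3)·26.625 = 30.375.

26.625, 30.375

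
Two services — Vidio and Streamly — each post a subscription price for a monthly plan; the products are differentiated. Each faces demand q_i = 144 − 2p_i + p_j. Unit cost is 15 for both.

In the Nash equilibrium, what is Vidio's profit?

Vidio's profit: π = (p_{Vidio} − 15)(144 − 2p_{Vidio} + p_{Streamly}).
∂π/∂p_{Vidio} = 174 − 4p_{Vidio} + p_{Streamly} = 0 ⇒ p_{Vidio} = 43.5 + 0.25p_{Streamly}.
Setting p_{Vidio} = p_{Streamly} in the reaction function: p_{Vidio} = 43.5 + 0.25p_{Vidio}, so p_{Vidio} = 43.5 / 0.75 = 58.
q_{Vidio} = 144 − 2·58 + 58 = 86.
Profit = (58 − 15)·86 = 3698.

3698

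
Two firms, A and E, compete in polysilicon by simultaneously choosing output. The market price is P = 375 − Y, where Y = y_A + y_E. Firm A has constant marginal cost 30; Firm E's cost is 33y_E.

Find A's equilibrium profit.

Firm A's profit: π = y_A(375 − (y_A + y_E)) − 30y_A.
∂π/∂y_A = 345 − 2y_A − y_E = 0, so y_A = 172.5 − 0.5y_E.
By the same steps for E: y_E = 171 − 0.5y_A.
Plugging y_E into A's best response: y_A = 172.5 − 0.5(171 − 0.5y_A) ⇒ 0.75y_A = 87, so y_A = 116.
Then y_E = 171 − 0.5·116 = 113.
Price P = 375 − 229 = 146.
A's profit: (146 − 30)·116 = 13456.

13456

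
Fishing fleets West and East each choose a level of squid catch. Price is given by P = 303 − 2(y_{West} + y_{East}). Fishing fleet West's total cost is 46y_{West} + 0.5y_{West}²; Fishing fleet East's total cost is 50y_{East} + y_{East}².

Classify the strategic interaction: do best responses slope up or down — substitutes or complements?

strategic substitutes

Fishing fleet West's profit: π = y_{West}(303 − 2(y_{West} + y_{East})) − 46y_{West} − 0.5y_{West}².
∂π/∂y_{West} = 257 − 5y_{West} − 2y_{East} = 0, so y_{West} = 51.4 − 0.4y_{East}.
The best-response slope dy_{West}/dy_{East} = −0.4 < 0: the reaction function is downward-sloping, so the choices are strategic substitutes.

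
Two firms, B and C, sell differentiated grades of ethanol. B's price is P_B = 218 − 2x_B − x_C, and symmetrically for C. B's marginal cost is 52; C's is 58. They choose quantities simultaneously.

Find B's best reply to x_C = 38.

32

Firm B's profit: π = x_B(218 − 2x_B − x_C) − 52x_B.
∂π/∂x_B = 166 − 4x_B − x_C = 0 ⇒ x_B = 41.5 − 0.25x_C.
At x_C = 38: x_B = 41.5 − 0.25·38 = 32.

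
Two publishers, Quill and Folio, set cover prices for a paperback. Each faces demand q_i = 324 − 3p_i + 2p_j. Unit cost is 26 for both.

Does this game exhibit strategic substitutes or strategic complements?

Quill's profit: π = (p_{Quill} − 26)(324 − 3p_{Quill} + 2p_{Folio}).
∂π/∂p_{Quill} = 402 − 6p_{Quill} + 2p_{Folio} = 0 ⇒ p_{Quill} = 67 + (1/3)p_{Folio}.
The best-response slope dp_{Quill}/dp_{Folio} = 1/3 > 0: the reaction function is upward-sloping, so the choices are strategic complements.

strategic complements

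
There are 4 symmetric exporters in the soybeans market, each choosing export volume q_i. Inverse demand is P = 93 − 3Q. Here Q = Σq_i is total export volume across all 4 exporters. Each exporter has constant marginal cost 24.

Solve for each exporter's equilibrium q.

4.6

A representative exporter's profit is π_i = q_i(93 − 3Q) − 24q_i, with Q = q_i + Σ_{j≠i} q_j.
First-order condition: 69 − 6q_i − 3Σ_{j≠i} q_j = 0.
Imposing symmetry (q_j = q for all j) turns Σ_{j≠i} q_j into 3q, so 69 = 15q and q = 4.6.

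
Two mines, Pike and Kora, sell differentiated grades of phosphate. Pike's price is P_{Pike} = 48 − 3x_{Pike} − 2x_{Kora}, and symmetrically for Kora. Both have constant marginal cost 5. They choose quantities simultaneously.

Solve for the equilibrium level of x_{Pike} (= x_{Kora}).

Mine Pike's profit: π = x_{Pike}(48 − 3x_{Pike} − 2x_{Kora}) − 5x_{Pike}.
∂π/∂x_{Pike} = 43 − 6x_{Pike} − 2x_{Kora} = 0 ⇒ x_{Pike} = 43/6 − (1/3)x_{Kora}.
Setting x_{Pike} = x_{Kora} in the reaction function: x_{Pike} = 43/6 − (1/3)x_{Pike}, so x_{Pike} = (43/6) / (4/3) = 5.375.

5.375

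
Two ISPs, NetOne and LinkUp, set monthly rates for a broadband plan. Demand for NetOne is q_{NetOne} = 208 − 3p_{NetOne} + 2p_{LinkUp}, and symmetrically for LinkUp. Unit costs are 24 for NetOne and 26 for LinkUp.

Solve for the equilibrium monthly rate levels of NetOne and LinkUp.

70.375, 71.125

NetOne's profit: π = (p_{NetOne} − 24)(208 − 3p_{NetOne} + 2p_{LinkUp}).
∂π/∂p_{NetOne} = 280 − 6p_{NetOne} + 2p_{LinkUp} = 0 ⇒ p_{NetOne} = 140/3 + (1/3)p_{LinkUp}.
Similarly p_{LinkUp} = 143/3 + (1/3)p_{NetOne}.
Solving the two reaction functions simultaneously: (1 − (1/3)(1/3))p_{NetOne} = 140/3 + (1/3)·(143/3), so (8/9)p_{NetOne} = 563/9 and p_{NetOne} = 70.375.
Then p_{LinkUp} = 143/3 + (1/3)·70.375 = 71.125.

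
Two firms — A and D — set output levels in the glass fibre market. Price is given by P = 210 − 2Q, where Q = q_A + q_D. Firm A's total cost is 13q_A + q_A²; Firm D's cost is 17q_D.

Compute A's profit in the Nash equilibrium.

1212.03

Firm A's profit: π = q_A(210 − 2(q_A + q_D)) − 13q_A − q_A².
∂π/∂q_A = 197 − 6q_A − 2q_D = 0, so q_A = 197/6 − (1/3)q_D.
For D: ∂π/∂q_D = 193 − 4q_D − 2q_A = 0 ⇒ q_D = 48.25 − 0.5q_A.
Solving the two reaction functions simultaneously: (1 − (−1/3)(−0.5))q_A = 197/6 − (1/3)·48.25, so (5/6)q_A = 16.75 and q_A = 20.1.
Then q_D = 48.25 − 0.5·20.1 = 38.2.
Price P = 210 − 2·58.3 = 93.4.
A's profit: (93.4 − 13)·20.1 − (20.1)² = 1212.03.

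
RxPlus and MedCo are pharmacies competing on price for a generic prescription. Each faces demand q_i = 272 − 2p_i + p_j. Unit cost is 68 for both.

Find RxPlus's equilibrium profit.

RxPlus's profit: π = (p_{RxPlus} − 68)(272 − 2p_{RxPlus} + p_{MedCo}).
∂π/∂p_{RxPlus} = 408 − 4p_{RxPlus} + p_{MedCo} = 0 ⇒ p_{RxPlus} = 102 + 0.25p_{MedCo}.
The game is symmetric, so in equilibrium p_{MedCo} = p_{RxPlus}: the reaction function gives 0.75p_{RxPlus} = 102, hence p_{RxPlus} = 136.
q_{RxPlus} = 272 − 2·136 + 136 = 136.
Profit = (136 − 68)·136 = 9248.

9248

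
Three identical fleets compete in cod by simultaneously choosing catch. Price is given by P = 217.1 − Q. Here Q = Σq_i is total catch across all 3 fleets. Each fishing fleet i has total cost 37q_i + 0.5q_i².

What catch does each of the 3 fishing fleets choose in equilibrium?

36.02

A representative fishing fleet's profit is π_i = q_i(217.1 − Q) − 37q_i − 0.5q_i², with Q = q_i + Σ_{j≠i} q_j.
First-order condition: 180.1 − 3q_i − Σ_{j≠i} q_j = 0.
Imposing symmetry (q_j = q for all j) turns Σ_{j≠i} q_j into 2q, so 180.1 = 5q and q = 36.02.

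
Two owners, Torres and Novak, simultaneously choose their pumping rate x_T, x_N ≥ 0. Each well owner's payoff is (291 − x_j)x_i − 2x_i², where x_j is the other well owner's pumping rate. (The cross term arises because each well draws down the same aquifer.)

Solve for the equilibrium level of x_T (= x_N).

58.2

Torres's payoff is (291 − x_N)x_T − 2x_T².
∂π/∂x_T = 291 − x_N − 4x_T = 0, so x_T = 72.75 − 0.25x_N.
The game is symmetric, so in equilibrium x_N = x_T: the reaction function gives 1.25x_T = 72.75, hence x_T = 58.2.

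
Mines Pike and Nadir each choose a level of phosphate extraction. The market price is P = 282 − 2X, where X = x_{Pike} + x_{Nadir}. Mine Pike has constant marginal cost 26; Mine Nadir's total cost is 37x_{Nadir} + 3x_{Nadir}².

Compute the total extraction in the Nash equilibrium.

Mine Pike's profit: π = x_{Pike}(282 − 2(x_{Pike} + x_{Nadir})) − 26x_{Pike}.
∂π/∂x_{Pike} = 256 − 4x_{Pike} − 2x_{Nadir} = 0, so x_{Pike} = 64 − 0.5x_{Nadir}.
For Nadir: ∂π/∂x_{Nadir} = 245 − 10x_{Nadir} − 2x_{Pike} = 0 ⇒ x_{Nadir} = 24.5 − 0.2x_{Pike}.
Plugging x_{Nadir} into Pike's best response: x_{Pike} = 64 − 0.5(24.5 − 0.2x_{Pike}) ⇒ 0.9x_{Pike} = 51.75, so x_{Pike} = 57.5.
Then x_{Nadir} = 24.5 − 0.2·57.5 = 13.
Total extraction: 57.5 + 13 = 70.5.

70.5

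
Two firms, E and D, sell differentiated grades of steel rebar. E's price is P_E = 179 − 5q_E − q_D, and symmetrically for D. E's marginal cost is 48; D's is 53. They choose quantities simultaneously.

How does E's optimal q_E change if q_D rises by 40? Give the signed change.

Firm E's profit: π = q_E(179 − 5q_E − q_D) − 48q_E.
∂π/∂q_E = 131 − 10q_E − q_D = 0 ⇒ q_E = 13.1 − 0.1q_D.
The reaction-function slope is −0.1, so a 40-unit rise in q_D moves q_E by −0.1 × 40 = −4. E's best response falls — the actions are strategic substitutes.

-4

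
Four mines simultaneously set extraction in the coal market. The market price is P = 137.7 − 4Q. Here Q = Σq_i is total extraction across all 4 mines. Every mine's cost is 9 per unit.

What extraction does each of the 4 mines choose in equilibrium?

A representative mine's profit is π_i = q_i(137.7 − 4Q) − 9q_i, with Q = q_i + Σ_{j≠i} q_j.
First-order condition: 128.7 − 8q_i − 4Σ_{j≠i} q_j = 0.
In a symmetric equilibrium every mine chooses the same q, so Σ_{j≠i} q_j = 3q. The condition becomes 128.7 − 20q = 0, giving q = 128.7/20 = 6.435.

6.435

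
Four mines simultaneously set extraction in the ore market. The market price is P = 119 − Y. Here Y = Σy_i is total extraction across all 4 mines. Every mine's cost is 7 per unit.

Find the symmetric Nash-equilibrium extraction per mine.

A representative mine's profit is π_i = y_i(119 − Y) − 7y_i, with Y = y_i + Σ_{j≠i} y_j.
First-order condition: 112 − 2y_i − Σ_{j≠i} y_j = 0.
Imposing symmetry (y_j = y for all j) turns Σ_{j≠i} y_j into 3y, so 112 = 5y and y = 22.4.

22.4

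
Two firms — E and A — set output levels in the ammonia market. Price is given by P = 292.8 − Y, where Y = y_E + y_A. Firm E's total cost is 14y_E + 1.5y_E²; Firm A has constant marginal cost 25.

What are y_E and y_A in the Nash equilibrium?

Firm E's profit: π = y_E(292.8 − (y_E + y_A)) − 14y_E − 1.5y_E².
∂π/∂y_E = 278.8 − 5y_E − y_A = 0, so y_E = 55.76 − 0.2y_A.
For A: ∂π/∂y_A = 267.8 − 2y_A − y_E = 0 ⇒ y_A = 133.9 − 0.5y_E.
Substituting the second reaction function into the first: y_E = 55.76 − 0.2(133.9 − 0.5y_E), which gives 0.9y_E = 28.98 ⇒ y_E = 32.2.
Then y_A = 133.9 − 0.5·32.2 = 117.8.

32.2, 117.8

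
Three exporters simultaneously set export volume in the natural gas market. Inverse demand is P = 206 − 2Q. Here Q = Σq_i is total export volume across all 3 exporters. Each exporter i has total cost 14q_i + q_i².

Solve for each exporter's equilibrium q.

19.2

A representative exporter's profit is π_i = q_i(206 − 2Q) − 14q_i − q_i², with Q = q_i + Σ_{j≠i} q_j.
First-order condition: 192 − 6q_i − 2Σ_{j≠i} q_j = 0.
Imposing symmetry (q_j = q for all j) turns Σ_{j≠i} q_j into 2q, so 192 = 10q and q = 19.2.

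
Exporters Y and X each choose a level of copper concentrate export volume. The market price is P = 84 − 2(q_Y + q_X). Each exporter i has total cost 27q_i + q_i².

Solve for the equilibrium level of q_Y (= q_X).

Exporter Y's profit: π = q_Y(84 − 2(q_Y + q_X)) − 27q_Y − q_Y².
∂π/∂q_Y = 57 − 6q_Y − 2q_X = 0, so q_Y = 9.5 − (1/3)q_X.
Setting q_Y = q_X in the reaction function: q_Y = 9.5 − (1/3)q_Y, so q_Y = 9.5 / (4/3) = 7.125.

7.125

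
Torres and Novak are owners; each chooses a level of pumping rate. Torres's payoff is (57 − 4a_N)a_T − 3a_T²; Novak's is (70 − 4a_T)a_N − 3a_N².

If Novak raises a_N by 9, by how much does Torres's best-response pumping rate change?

Expanding Torres's payoff: 57a_T − 4a_Na_T − 3a_T².
∂π/∂a_T = 57 − 4a_N − 6a_T = 0, so a_T = 9.5 − (2/3)a_N.
The reaction-function slope is −2/3, so a 9-unit rise in a_N moves a_T by −2/3 × 9 = −6. Torres's best response falls — the actions are strategic substitutes.

-6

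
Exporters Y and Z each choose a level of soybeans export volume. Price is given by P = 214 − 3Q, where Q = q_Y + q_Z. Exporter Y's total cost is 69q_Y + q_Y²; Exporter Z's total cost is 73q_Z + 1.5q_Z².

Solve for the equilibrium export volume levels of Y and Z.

14, 11

Exporter Y's profit: π = q_Y(214 − 3(q_Y + q_Z)) − 69q_Y − q_Y².
∂π/∂q_Y = 145 − 8q_Y − 3q_Z = 0, so q_Y = 18.125 − 0.375q_Z.
For Z: ∂π/∂q_Z = 141 − 9q_Z − 3q_Y = 0 ⇒ q_Z = 47/3 − (1/3)q_Y.
Substituting the second reaction function into the first: q_Y = 18.125 − 0.375(47/3 − (1/3)q_Y), which gives 0.875q_Y = 12.25 ⇒ q_Y = 14.
Then q_Z = 47/3 − (1/3)·14 = 11.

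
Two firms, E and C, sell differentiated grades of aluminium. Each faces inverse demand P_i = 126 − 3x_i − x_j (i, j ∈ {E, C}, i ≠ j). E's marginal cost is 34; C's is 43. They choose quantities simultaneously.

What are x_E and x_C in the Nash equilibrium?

Firm E's profit: π = x_E(126 − 3x_E − x_C) − 34x_E.
∂π/∂x_E = 92 − 6x_E − x_C = 0 ⇒ x_E = 46/3 − (1/6)x_C.
Similarly x_C = 83/6 − (1/6)x_E.
Solving the two reaction functions simultaneously: (1 − (−1/6)(−1/6))x_E = 46/3 − (1/6)·(83/6), so (35/36)x_E = 469/36 and x_E = 13.4.
Then x_C = 83/6 − (1/6)·13.4 = 11.6.

13.4, 11.6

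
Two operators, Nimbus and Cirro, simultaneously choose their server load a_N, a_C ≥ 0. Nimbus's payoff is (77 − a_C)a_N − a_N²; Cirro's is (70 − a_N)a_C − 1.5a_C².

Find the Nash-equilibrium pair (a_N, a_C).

Expanding Nimbus's payoff: 77a_N − a_Ca_N − a_N².
∂π/∂a_N = 77 − a_C − 2a_N = 0, so a_N = 38.5 − 0.5a_C.
Likewise for Cirro: a_C = 70/3 − (1/3)a_N.
Substituting the second reaction function into the first: a_N = 38.5 − 0.5(70/3 − (1/3)a_N), which gives (5/6)a_N = 161/6 ⇒ a_N = 32.2.
Then a_C = 70/3 − (1/3)·32.2 = 12.6.

32.2, 12.6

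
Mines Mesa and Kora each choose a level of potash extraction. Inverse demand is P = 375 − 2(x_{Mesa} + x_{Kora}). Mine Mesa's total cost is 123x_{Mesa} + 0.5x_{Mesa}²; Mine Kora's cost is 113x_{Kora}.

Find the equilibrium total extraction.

Mine Mesa's profit: π = x_{Mesa}(375 − 2(x_{Mesa} + x_{Kora})) − 123x_{Mesa} − 0.5x_{Mesa}².
∂π/∂x_{Mesa} = 252 − 5x_{Mesa} − 2x_{Kora} = 0, so x_{Mesa} = 50.4 − 0.4x_{Kora}.
For Kora: ∂π/∂x_{Kora} = 262 − 4x_{Kora} − 2x_{Mesa} = 0 ⇒ x_{Kora} = 65.5 − 0.5x_{Mesa}.
Solving the two reaction functions simultaneously: (1 − (−0.4)(−0.5))x_{Mesa} = 50.4 − 0.4·65.5, so 0.8x_{Mesa} = 24.2 and x_{Mesa} = 30.25.
Then x_{Kora} = 65.5 − 0.5·30.25 = 50.375.
Total extraction: 30.25 + 50.375 = 80.625.

80.625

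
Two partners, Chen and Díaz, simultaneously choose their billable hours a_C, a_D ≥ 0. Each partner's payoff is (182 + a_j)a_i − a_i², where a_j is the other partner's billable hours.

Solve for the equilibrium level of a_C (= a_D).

Chen's payoff is (182 + a_D)a_C − a_C².
∂π/∂a_C = 182 + a_D − 2a_C = 0, so a_C = 91 + 0.5a_D.
Setting a_C = a_D in the reaction function: a_C = 91 + 0.5a_C, so a_C = 91 / 0.5 = 182.

182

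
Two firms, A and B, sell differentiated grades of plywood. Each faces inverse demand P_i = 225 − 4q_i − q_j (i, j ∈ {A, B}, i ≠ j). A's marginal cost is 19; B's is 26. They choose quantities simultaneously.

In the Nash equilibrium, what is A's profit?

Firm A's profit: π = q_A(225 − 4q_A − q_B) − 19q_A.
∂π/∂q_A = 206 − 8q_A − q_B = 0 ⇒ q_A = 25.75 − 0.125q_B.
Similarly q_B = 24.875 − 0.125q_A.
Plugging q_B into A's best response: q_A = 25.75 − 0.125(24.875 − 0.125q_A) ⇒ (63/64)q_A = 1449/64, so q_A = 23.
Then q_B = 24.875 − 0.125·23 = 22.
P_A = 225 − 4·23 − 22 = 111.
Profit = (111 − 19)·23 = 2116.

2116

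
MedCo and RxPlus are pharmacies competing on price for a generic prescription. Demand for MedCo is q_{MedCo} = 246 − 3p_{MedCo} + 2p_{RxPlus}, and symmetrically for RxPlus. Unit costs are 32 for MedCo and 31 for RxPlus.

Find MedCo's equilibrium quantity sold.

159.9375

MedCo's profit: π = (p_{MedCo} − 32)(246 − 3p_{MedCo} + 2p_{RxPlus}).
∂π/∂p_{MedCo} = 342 − 6p_{MedCo} + 2p_{RxPlus} = 0 ⇒ p_{MedCo} = 57 + (1/3)p_{RxPlus}.
Similarly p_{RxPlus} = 56.5 + (1/3)p_{MedCo}.
Substituting the second reaction function into the first: p_{MedCo} = 57 + (1/3)(56.5 + (1/3)p_{MedCo}), which gives (8/9)p_{MedCo} = 455/6 ⇒ p_{MedCo} = 85.3125.
Then p_{RxPlus} = 56.5 + (1/3)·85.3125 = 84.9375.
q_{MedCo} = 246 − 3·85.3125 + 2·84.9375 = 159.9375.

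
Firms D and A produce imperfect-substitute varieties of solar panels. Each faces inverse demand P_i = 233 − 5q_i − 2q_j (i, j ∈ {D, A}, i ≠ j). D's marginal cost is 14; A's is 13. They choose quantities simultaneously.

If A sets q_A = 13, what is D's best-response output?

19.3

Firm D's profit: π = q_D(233 − 5q_D − 2q_A) − 14q_D.
∂π/∂q_D = 219 − 10q_D − 2q_A = 0 ⇒ q_D = 21.9 − 0.2q_A.
At q_A = 13: q_D = 21.9 − 0.2·13 = 19.3.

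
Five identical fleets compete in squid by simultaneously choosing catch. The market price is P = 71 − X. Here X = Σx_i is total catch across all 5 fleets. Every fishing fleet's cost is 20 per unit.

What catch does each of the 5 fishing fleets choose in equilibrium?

8.5

A representative fishing fleet's profit is π_i = x_i(71 − X) − 20x_i, with X = x_i + Σ_{j≠i} x_j.
First-order condition: 51 − 2x_i − Σ_{j≠i} x_j = 0.
With identical fishing fleets, set every x_j = x: then 51 − 2x − 4x = 0, i.e. x = 51/6 = 8.5.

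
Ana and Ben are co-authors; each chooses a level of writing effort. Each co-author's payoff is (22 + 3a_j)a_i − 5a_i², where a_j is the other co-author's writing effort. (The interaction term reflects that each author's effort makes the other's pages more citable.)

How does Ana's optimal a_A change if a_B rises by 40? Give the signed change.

12

Ana's payoff is (22 + 3a_B)a_A − 5a_A².
∂π/∂a_A = 22 + 3a_B − 10a_A = 0, so a_A = 2.2 + 0.3a_B.
The reaction-function slope is 0.3, so a 40-unit rise in a_B moves a_A by 0.3 × 40 = 12. Ana's best response rises — the actions are strategic complements.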